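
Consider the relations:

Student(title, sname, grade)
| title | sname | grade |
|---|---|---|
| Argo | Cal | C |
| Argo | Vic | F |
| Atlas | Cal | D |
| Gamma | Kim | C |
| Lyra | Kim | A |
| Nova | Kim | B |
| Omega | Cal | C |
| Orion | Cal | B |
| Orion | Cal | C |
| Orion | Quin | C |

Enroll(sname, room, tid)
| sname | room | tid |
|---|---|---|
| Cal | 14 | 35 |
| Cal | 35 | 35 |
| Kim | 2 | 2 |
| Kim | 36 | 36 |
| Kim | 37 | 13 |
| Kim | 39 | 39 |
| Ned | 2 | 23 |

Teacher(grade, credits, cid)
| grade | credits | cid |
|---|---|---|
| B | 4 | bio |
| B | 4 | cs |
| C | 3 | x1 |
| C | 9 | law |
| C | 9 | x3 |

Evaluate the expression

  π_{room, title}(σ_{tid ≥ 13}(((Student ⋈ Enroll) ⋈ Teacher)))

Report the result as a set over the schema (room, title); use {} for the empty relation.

Natural join on sname: {(Argo, Cal, C, 14, 35), (Argo, Cal, C, 35, 35), (Atlas, Cal, D, 14, 35), (Atlas, Cal, D, 35, 35), (Gamma, Kim, C, 2, 2), (Gamma, Kim, C, 36, 36), (Gamma, Kim, C, 37, 13), (Gamma, Kim, C, 39, 39), (Lyra, Kim, A, 2, 2), (Lyra, Kim, A, 36, 36), (Lyra, Kim, A, 37, 13), (Lyra, Kim, A, 39, 39), (Nova, Kim, B, 2, 2), (Nova, Kim, B, 36, 36), (Nova, Kim, B, 37, 13), (Nova, Kim, B, 39, 39), (Omega, Cal, C, 14, 35), (Omega, Cal, C, 35, 35), (Orion, Cal, B, 14, 35), (Orion, Cal, B, 35, 35), (Orion, Cal, C, 14, 35), (Orion, Cal, C, 35, 35)}
Natural join on grade: {(Argo, Cal, C, 14, 35, 3, x1), (Argo, Cal, C, 14, 35, 9, law), (Argo, Cal, C, 14, 35, 9, x3), (Argo, Cal, C, 35, 35, 3, x1), (Argo, Cal, C, 35, 35, 9, law), (Argo, Cal, C, 35, 35, 9, x3), (Gamma, Kim, C, 2, 2, 3, x1), (Gamma, Kim, C, 2, 2, 9, law), (Gamma, Kim, C, 2, 2, 9, x3), (Gamma, Kim, C, 36, 36, 3, x1), (Gamma, Kim, C, 36, 36, 9, law), (Gamma, Kim, C, 36, 36, 9, x3), (Gamma, Kim, C, 37, 13, 3, x1), (Gamma, Kim, C, 37, 13, 9, law), (Gamma, Kim, C, 37, 13, 9, x3), (Gamma, Kim, C, 39, 39, 3, x1), (Gamma, Kim, C, 39, 39, 9, law), (Gamma, Kim, C, 39, 39, 9, x3), (Nova, Kim, B, 2, 2, 4, bio), (Nova, Kim, B, 2, 2, 4, cs), (Nova, Kim, B, 36, 36, 4, bio), (Nova, Kim, B, 36, 36, 4, cs), (Nova, Kim, B, 37, 13, 4, bio), (Nova, Kim, B, 37, 13, 4, cs), (Nova, Kim, B, 39, 39, 4, bio), (Nova, Kim, B, 39, 39, 4, cs), (Omega, Cal, C, 14, 35, 3, x1), (Omega, Cal, C, 14, 35, 9, law), (Omega, Cal, C, 14, 35, 9, x3), (Omega, Cal, C, 35, 35, 3, x1), (Omega, Cal, C, 35, 35, 9, law), (Omega, Cal, C, 35, 35, 9, x3), (Orion, Cal, B, 14, 35, 4, bio), (Orion, Cal, B, 14, 35, 4, cs), (Orion, Cal, B, 35, 35, 4, bio), (Orion, Cal, B, 35, 35, 4, cs), (Orion, Cal, C, 14, 35, 3, x1), (Orion, Cal, C, 14, 35, 9, law), (Orion, Cal, C, 14, 35, 9, x3), (Orion, Cal, C, 35, 35, 3, x1), (Orion, Cal, C, 35, 35, 9, law), (Orion, Cal, C, 35, 35, 9, x3)}
Selection tid ≥ 13: {(Argo, Cal, C, 14, 35, 3, x1), (Argo, Cal, C, 14, 35, 9, law), (Argo, Cal, C, 14, 35, 9, x3), (Argo, Cal, C, 35, 35, 3, x1), (Argo, Cal, C, 35, 35, 9, law), (Argo, Cal, C, 35, 35, 9, x3), (Gamma, Kim, C, 36, 36, 3, x1), (Gamma, Kim, C, 36, 36, 9, law), (Gamma, Kim, C, 36, 36, 9, x3), (Gamma, Kim, C, 37, 13, 3, x1), (Gamma, Kim, C, 37, 13, 9, law), (Gamma, Kim, C, 37, 13, 9, x3), (Gamma, Kim, C, 39, 39, 3, x1), (Gamma, Kim, C, 39, 39, 9, law), (Gamma, Kim, C, 39, 39, 9, x3), (Nova, Kim, B, 36, 36, 4, bio), (Nova, Kim, B, 36, 36, 4, cs), (Nova, Kim, B, 37, 13, 4, bio), (Nova, Kim, B, 37, 13, 4, cs), (Nova, Kim, B, 39, 39, 4, bio), (Nova, Kim, B, 39, 39, 4, cs), (Omega, Cal, C, 14, 35, 3, x1), (Omega, Cal, C, 14, 35, 9, law), (Omega, Cal, C, 14, 35, 9, x3), (Omega, Cal, C, 35, 35, 3, x1), (Omega, Cal, C, 35, 35, 9, law), (Omega, Cal, C, 35, 35, 9, x3), (Orion, Cal, B, 14, 35, 4, bio), (Orion, Cal, B, 14, 35, 4, cs), (Orion, Cal, B, 35, 35, 4, bio), (Orion, Cal, B, 35, 35, 4, cs), (Orion, Cal, C, 14, 35, 3, x1), (Orion, Cal, C, 14, 35, 9, law), (Orion, Cal, C, 14, 35, 9, x3), (Orion, Cal, C, 35, 35, 3, x1), (Orion, Cal, C, 35, 35, 9, law), (Orion, Cal, C, 35, 35, 9, x3)}
Keep only column(s) room, title (25 duplicate(s) eliminated): {(14, Argo), (14, Omega), (14, Orion), (35, Argo), (35, Omega), (35, Orion), (36, Gamma), (36, Nova), (37, Gamma), (37, Nova), (39, Gamma), (39, Nova)}

{(14, Argo), (14, Omega), (14, Orion), (35, Argo), (35, Omega), (35, Orion), (36, Gamma), (36, Nova), (37, Gamma), (37, Nova), (39, Gamma), (39, Nova)}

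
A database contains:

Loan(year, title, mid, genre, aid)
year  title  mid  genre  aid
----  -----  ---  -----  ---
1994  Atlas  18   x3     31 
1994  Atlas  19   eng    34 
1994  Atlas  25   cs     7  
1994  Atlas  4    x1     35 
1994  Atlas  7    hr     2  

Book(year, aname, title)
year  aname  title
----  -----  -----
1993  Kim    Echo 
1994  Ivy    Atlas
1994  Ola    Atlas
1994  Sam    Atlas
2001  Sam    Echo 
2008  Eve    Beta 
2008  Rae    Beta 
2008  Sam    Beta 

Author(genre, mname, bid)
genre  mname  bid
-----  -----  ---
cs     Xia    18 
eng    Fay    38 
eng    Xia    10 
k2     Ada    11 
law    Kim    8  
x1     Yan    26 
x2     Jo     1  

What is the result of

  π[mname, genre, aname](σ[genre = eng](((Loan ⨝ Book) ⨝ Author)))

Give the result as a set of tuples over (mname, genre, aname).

{(Fay, eng, Ivy), (Fay, eng, Ola), (Fay, eng, Sam), (Xia, eng, Ivy), (Xia, eng, Ola), (Xia, eng, Sam)}

Joining Loan and Book on year, title yields {(1994, Atlas, 18, x3, 31, Ivy), (1994, Atlas, 18, x3, 31, Ola), (1994, Atlas, 18, x3, 31, Sam), (1994, Atlas, 19, eng, 34, Ivy), (1994, Atlas, 19, eng, 34, Ola), (1994, Atlas, 19, eng, 34, Sam), (1994, Atlas, 25, cs, 7, Ivy), (1994, Atlas, 25, cs, 7, Ola), (1994, Atlas, 25, cs, 7, Sam), (1994, Atlas, 4, x1, 35, Ivy), (1994, Atlas, 4, x1, 35, Ola), (1994, Atlas, 4, x1, 35, Sam), (1994, Atlas, 7, hr, 2, Ivy), (1994, Atlas, 7, hr, 2, Ola), (1994, Atlas, 7, hr, 2, Sam)}.
Joining (Loan ⨝ Book) and Author on genre yields {(1994, Atlas, 19, eng, 34, Ivy, Fay, 38), (1994, Atlas, 19, eng, 34, Ivy, Xia, 10), (1994, Atlas, 19, eng, 34, Ola, Fay, 38), (1994, Atlas, 19, eng, 34, Ola, Xia, 10), (1994, Atlas, 19, eng, 34, Sam, Fay, 38), (1994, Atlas, 19, eng, 34, Sam, Xia, 10), (1994, Atlas, 25, cs, 7, Ivy, Xia, 18), (1994, Atlas, 25, cs, 7, Ola, Xia, 18), (1994, Atlas, 25, cs, 7, Sam, Xia, 18), (1994, Atlas, 4, x1, 35, Ivy, Yan, 26), (1994, Atlas, 4, x1, 35, Ola, Yan, 26), (1994, Atlas, 4, x1, 35, Sam, Yan, 26)}.
σ[genre = eng]: keep tuples satisfying genre = eng → {(1994, Atlas, 19, eng, 34, Ivy, Fay, 38), (1994, Atlas, 19, eng, 34, Ivy, Xia, 10), (1994, Atlas, 19, eng, 34, Ola, Fay, 38), (1994, Atlas, 19, eng, 34, Ola, Xia, 10), (1994, Atlas, 19, eng, 34, Sam, Fay, 38), (1994, Atlas, 19, eng, 34, Sam, Xia, 10)}
Projecting to mname, genre, aname: {(Fay, eng, Ivy), (Fay, eng, Ola), (Fay, eng, Sam), (Xia, eng, Ivy), (Xia, eng, Ola), (Xia, eng, Sam)}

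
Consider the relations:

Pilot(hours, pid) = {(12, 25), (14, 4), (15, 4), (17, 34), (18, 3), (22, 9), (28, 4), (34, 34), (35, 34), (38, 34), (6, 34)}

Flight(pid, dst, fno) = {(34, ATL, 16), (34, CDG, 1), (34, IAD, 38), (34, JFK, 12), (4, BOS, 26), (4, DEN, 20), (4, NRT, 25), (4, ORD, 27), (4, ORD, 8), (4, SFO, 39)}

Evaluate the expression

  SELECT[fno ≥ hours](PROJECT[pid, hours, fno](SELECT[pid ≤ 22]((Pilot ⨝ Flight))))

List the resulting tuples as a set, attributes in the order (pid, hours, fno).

{(4, 14, 20), (4, 14, 25), (4, 14, 26), (4, 14, 27), (4, 14, 39), (4, 15, 20), (4, 15, 25), (4, 15, 26), (4, 15, 27), (4, 15, 39), (4, 28, 39)}

Natural join on pid: {(14, 4, BOS, 26), (14, 4, DEN, 20), (14, 4, NRT, 25), (14, 4, ORD, 27), (14, 4, ORD, 8), (14, 4, SFO, 39), (15, 4, BOS, 26), (15, 4, DEN, 20), (15, 4, NRT, 25), (15, 4, ORD, 27), (15, 4, ORD, 8), (15, 4, SFO, 39), (17, 34, ATL, 16), (17, 34, CDG, 1), (17, 34, IAD, 38), (17, 34, JFK, 12), (28, 4, BOS, 26), (28, 4, DEN, 20), (28, 4, NRT, 25), (28, 4, ORD, 27), (28, 4, ORD, 8), (28, 4, SFO, 39), (34, 34, ATL, 16), (34, 34, CDG, 1), (34, 34, IAD, 38), (34, 34, JFK, 12), (35, 34, ATL, 16), (35, 34, CDG, 1), (35, 34, IAD, 38), (35, 34, JFK, 12), (38, 34, ATL, 16), (38, 34, CDG, 1), (38, 34, IAD, 38), (38, 34, JFK, 12), (6, 34, ATL, 16), (6, 34, CDG, 1), (6, 34, IAD, 38), (6, 34, JFK, 12)}
Apply σ_{pid ≤ 22}; surviving tuples: {(14, 4, BOS, 26), (14, 4, DEN, 20), (14, 4, NRT, 25), (14, 4, ORD, 27), (14, 4, ORD, 8), (14, 4, SFO, 39), (15, 4, BOS, 26), (15, 4, DEN, 20), (15, 4, NRT, 25), (15, 4, ORD, 27), (15, 4, ORD, 8), (15, 4, SFO, 39), (28, 4, BOS, 26), (28, 4, DEN, 20), (28, 4, NRT, 25), (28, 4, ORD, 27), (28, 4, ORD, 8), (28, 4, SFO, 39)}
Keep only column(s) pid, hours, fno: {(4, 14, 20), (4, 14, 25), (4, 14, 26), (4, 14, 27), (4, 14, 39), (4, 14, 8), (4, 15, 20), (4, 15, 25), (4, 15, 26), (4, 15, 27), (4, 15, 39), (4, 15, 8), (4, 28, 20), (4, 28, 25), (4, 28, 26), (4, 28, 27), (4, 28, 39), (4, 28, 8)}
Apply σ_{fno ≥ hours}; surviving tuples: {(4, 14, 20), (4, 14, 25), (4, 14, 26), (4, 14, 27), (4, 14, 39), (4, 15, 20), (4, 15, 25), (4, 15, 26), (4, 15, 27), (4, 15, 39), (4, 28, 39)}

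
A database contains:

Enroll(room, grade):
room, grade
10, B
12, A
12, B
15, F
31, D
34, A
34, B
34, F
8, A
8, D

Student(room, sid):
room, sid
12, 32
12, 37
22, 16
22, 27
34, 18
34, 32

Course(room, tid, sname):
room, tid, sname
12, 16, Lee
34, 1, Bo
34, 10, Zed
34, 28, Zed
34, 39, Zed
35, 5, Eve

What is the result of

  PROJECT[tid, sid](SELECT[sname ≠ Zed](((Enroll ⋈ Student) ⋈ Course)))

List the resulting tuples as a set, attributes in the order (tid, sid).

{(1, 18), (1, 32), (16, 32), (16, 37)}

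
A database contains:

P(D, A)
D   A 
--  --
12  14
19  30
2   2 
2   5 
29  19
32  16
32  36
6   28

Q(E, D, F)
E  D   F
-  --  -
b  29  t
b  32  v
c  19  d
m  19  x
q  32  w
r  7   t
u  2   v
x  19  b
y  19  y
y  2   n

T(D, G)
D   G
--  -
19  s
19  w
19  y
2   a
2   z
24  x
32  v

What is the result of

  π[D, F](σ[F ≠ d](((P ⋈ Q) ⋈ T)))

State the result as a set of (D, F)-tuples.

Joining P and Q on D yields {(19, 30, c, d), (19, 30, m, x), (19, 30, x, b), (19, 30, y, y), (2, 2, u, v), (2, 2, y, n), (2, 5, u, v), (2, 5, y, n), (29, 19, b, t), (32, 16, b, v), (32, 16, q, w), (32, 36, b, v), (32, 36, q, w)}.
Joining (P ⋈ Q) and T on D yields {(19, 30, c, d, s), (19, 30, c, d, w), (19, 30, c, d, y), (19, 30, m, x, s), (19, 30, m, x, w), (19, 30, m, x, y), (19, 30, x, b, s), (19, 30, x, b, w), (19, 30, x, b, y), (19, 30, y, y, s), (19, 30, y, y, w), (19, 30, y, y, y), (2, 2, u, v, a), (2, 2, u, v, z), (2, 2, y, n, a), (2, 2, y, n, z), (2, 5, u, v, a), (2, 5, u, v, z), (2, 5, y, n, a), (2, 5, y, n, z), (32, 16, b, v, v), (32, 16, q, w, v), (32, 36, b, v, v), (32, 36, q, w, v)}.
Apply σ_{F ≠ d}; surviving tuples: {(19, 30, m, x, s), (19, 30, m, x, w), (19, 30, m, x, y), (19, 30, x, b, s), (19, 30, x, b, w), (19, 30, x, b, y), (19, 30, y, y, s), (19, 30, y, y, w), (19, 30, y, y, y), (2, 2, u, v, a), (2, 2, u, v, z), (2, 2, y, n, a), (2, 2, y, n, z), (2, 5, u, v, a), (2, 5, u, v, z), (2, 5, y, n, a), (2, 5, y, n, z), (32, 16, b, v, v), (32, 16, q, w, v), (32, 36, b, v, v), (32, 36, q, w, v)}
π_{D, F} gives {(19, b), (19, x), (19, y), (2, n), (2, v), (32, v), (32, w)} (14 duplicate(s) eliminated).

{(19, b), (19, x), (19, y), (2, n), (2, v), (32, v), (32, w)}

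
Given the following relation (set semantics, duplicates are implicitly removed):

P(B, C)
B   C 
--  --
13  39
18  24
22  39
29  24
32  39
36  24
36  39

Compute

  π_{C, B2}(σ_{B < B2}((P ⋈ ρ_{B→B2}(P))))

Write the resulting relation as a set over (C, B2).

{(24, 29), (24, 36), (39, 22), (39, 32), (39, 36)}

ρ[B→B2]: schema becomes (B2, C); tuples unchanged.
Joining P and ρ_{B→B2}(P) on C yields {(13, 39, 13), (13, 39, 22), (13, 39, 32), (13, 39, 36), (18, 24, 18), (18, 24, 29), (18, 24, 36), (22, 39, 13), (22, 39, 22), (22, 39, 32), (22, 39, 36), (29, 24, 18), (29, 24, 29), (29, 24, 36), (32, 39, 13), (32, 39, 22), (32, 39, 32), (32, 39, 36), (36, 24, 18), (36, 24, 29), (36, 24, 36), (36, 39, 13), (36, 39, 22), (36, 39, 32), (36, 39, 36)}.
σ[B < B2]: keep tuples satisfying B < B2 → {(13, 39, 22), (13, 39, 32), (13, 39, 36), (18, 24, 29), (18, 24, 36), (22, 39, 32), (22, 39, 36), (29, 24, 36), (32, 39, 36)}
π[C, B2]: project onto (C, B2) (4 duplicate(s) eliminated) → {(24, 29), (24, 36), (39, 22), (39, 32), (39, 36)}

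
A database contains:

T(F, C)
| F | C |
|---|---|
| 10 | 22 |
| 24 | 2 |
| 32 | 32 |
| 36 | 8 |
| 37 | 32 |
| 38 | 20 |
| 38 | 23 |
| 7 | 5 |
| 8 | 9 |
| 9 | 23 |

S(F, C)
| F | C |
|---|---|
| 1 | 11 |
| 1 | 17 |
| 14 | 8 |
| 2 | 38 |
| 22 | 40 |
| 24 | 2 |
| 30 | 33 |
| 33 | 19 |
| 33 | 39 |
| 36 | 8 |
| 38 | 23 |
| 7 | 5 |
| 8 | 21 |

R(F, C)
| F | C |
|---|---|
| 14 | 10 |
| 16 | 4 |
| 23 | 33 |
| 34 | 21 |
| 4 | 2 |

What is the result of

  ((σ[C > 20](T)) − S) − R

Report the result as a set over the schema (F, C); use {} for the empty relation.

{(10, 22), (32, 32), (37, 32), (9, 23)}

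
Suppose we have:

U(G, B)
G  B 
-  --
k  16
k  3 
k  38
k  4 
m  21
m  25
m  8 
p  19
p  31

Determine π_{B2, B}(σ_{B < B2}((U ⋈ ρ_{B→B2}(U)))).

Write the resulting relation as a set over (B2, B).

{(16, 3), (16, 4), (21, 8), (25, 21), (25, 8), (31, 19), (38, 16), (38, 3), (38, 4), (4, 3)}

ρ[B→B2]: schema becomes (G, B2); tuples unchanged.
Joining U and ρ_{B→B2}(U) on G yields {(k, 16, 16), (k, 16, 3), (k, 16, 38), (k, 16, 4), (k, 3, 16), (k, 3, 3), (k, 3, 38), (k, 3, 4), (k, 38, 16), (k, 38, 3), (k, 38, 38), (k, 38, 4), (k, 4, 16), (k, 4, 3), (k, 4, 38), (k, 4, 4), (m, 21, 21), (m, 21, 25), (m, 21, 8), (m, 25, 21), (m, 25, 25), (m, 25, 8), (m, 8, 21), (m, 8, 25), (m, 8, 8), (p, 19, 19), (p, 19, 31), (p, 31, 19), (p, 31, 31)}.
σ[B < B2]: keep tuples satisfying B < B2 → {(k, 16, 38), (k, 3, 16), (k, 3, 38), (k, 3, 4), (k, 4, 16), (k, 4, 38), (m, 21, 25), (m, 8, 21), (m, 8, 25), (p, 19, 31)}
π[B2, B]: project onto (B2, B) → {(16, 3), (16, 4), (21, 8), (25, 21), (25, 8), (31, 19), (38, 16), (38, 3), (38, 4), (4, 3)}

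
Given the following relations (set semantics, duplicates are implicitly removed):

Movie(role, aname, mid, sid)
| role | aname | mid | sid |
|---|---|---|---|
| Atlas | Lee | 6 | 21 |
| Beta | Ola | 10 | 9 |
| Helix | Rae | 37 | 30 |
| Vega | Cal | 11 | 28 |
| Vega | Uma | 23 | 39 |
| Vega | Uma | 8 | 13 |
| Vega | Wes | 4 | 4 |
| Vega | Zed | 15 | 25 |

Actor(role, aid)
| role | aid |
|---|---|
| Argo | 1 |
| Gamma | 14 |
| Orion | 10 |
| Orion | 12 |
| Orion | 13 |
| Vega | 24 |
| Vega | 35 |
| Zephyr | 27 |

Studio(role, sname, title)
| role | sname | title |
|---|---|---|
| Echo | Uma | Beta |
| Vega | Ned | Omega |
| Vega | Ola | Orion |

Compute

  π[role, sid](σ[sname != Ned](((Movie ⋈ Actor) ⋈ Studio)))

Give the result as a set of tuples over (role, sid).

Natural join on role: {(Vega, Cal, 11, 28, 24), (Vega, Cal, 11, 28, 35), (Vega, Uma, 23, 39, 24), (Vega, Uma, 23, 39, 35), (Vega, Uma, 8, 13, 24), (Vega, Uma, 8, 13, 35), (Vega, Wes, 4, 4, 24), (Vega, Wes, 4, 4, 35), (Vega, Zed, 15, 25, 24), (Vega, Zed, 15, 25, 35)}
Natural join on role: {(Vega, Cal, 11, 28, 24, Ned, Omega), (Vega, Cal, 11, 28, 24, Ola, Orion), (Vega, Cal, 11, 28, 35, Ned, Omega), (Vega, Cal, 11, 28, 35, Ola, Orion), (Vega, Uma, 23, 39, 24, Ned, Omega), (Vega, Uma, 23, 39, 24, Ola, Orion), (Vega, Uma, 23, 39, 35, Ned, Omega), (Vega, Uma, 23, 39, 35, Ola, Orion), (Vega, Uma, 8, 13, 24, Ned, Omega), (Vega, Uma, 8, 13, 24, Ola, Orion), (Vega, Uma, 8, 13, 35, Ned, Omega), (Vega, Uma, 8, 13, 35, Ola, Orion), (Vega, Wes, 4, 4, 24, Ned, Omega), (Vega, Wes, 4, 4, 24, Ola, Orion), (Vega, Wes, 4, 4, 35, Ned, Omega), (Vega, Wes, 4, 4, 35, Ola, Orion), (Vega, Zed, 15, 25, 24, Ned, Omega), (Vega, Zed, 15, 25, 24, Ola, Orion), (Vega, Zed, 15, 25, 35, Ned, Omega), (Vega, Zed, 15, 25, 35, Ola, Orion)}
Filtering on sname != Ned leaves {(Vega, Cal, 11, 28, 24, Ola, Orion), (Vega, Cal, 11, 28, 35, Ola, Orion), (Vega, Uma, 23, 39, 24, Ola, Orion), (Vega, Uma, 23, 39, 35, Ola, Orion), (Vega, Uma, 8, 13, 24, Ola, Orion), (Vega, Uma, 8, 13, 35, Ola, Orion), (Vega, Wes, 4, 4, 24, Ola, Orion), (Vega, Wes, 4, 4, 35, Ola, Orion), (Vega, Zed, 15, 25, 24, Ola, Orion), (Vega, Zed, 15, 25, 35, Ola, Orion)}.
π_{role, sid} gives {(Vega, 13), (Vega, 25), (Vega, 28), (Vega, 39), (Vega, 4)} (5 duplicate(s) eliminated).

{(Vega, 13), (Vega, 25), (Vega, 28), (Vega, 39), (Vega, 4)}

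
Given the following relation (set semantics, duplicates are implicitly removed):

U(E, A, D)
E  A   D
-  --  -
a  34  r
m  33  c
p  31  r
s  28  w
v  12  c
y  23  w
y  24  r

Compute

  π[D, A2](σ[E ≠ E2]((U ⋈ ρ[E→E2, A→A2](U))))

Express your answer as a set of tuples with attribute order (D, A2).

ρ[E→E2, A→A2]: schema becomes (E2, A2, D); tuples unchanged.
Natural join on D: {(a, 34, r, a, 34), (a, 34, r, p, 31), (a, 34, r, y, 24), (m, 33, c, m, 33), (m, 33, c, v, 12), (p, 31, r, a, 34), (p, 31, r, p, 31), (p, 31, r, y, 24), (s, 28, w, s, 28), (s, 28, w, y, 23), (v, 12, c, m, 33), (v, 12, c, v, 12), (y, 23, w, s, 28), (y, 23, w, y, 23), (y, 24, r, a, 34), (y, 24, r, p, 31), (y, 24, r, y, 24)}
Apply σ_{E ≠ E2}; surviving tuples: {(a, 34, r, p, 31), (a, 34, r, y, 24), (m, 33, c, v, 12), (p, 31, r, a, 34), (p, 31, r, y, 24), (s, 28, w, y, 23), (v, 12, c, m, 33), (y, 23, w, s, 28), (y, 24, r, a, 34), (y, 24, r, p, 31)}
Projecting to D, A2 (3 duplicate(s) eliminated): {(c, 12), (c, 33), (r, 24), (r, 31), (r, 34), (w, 23), (w, 28)}

{(c, 12), (c, 33), (r, 24), (r, 31), (r, 34), (w, 23), (w, 28)}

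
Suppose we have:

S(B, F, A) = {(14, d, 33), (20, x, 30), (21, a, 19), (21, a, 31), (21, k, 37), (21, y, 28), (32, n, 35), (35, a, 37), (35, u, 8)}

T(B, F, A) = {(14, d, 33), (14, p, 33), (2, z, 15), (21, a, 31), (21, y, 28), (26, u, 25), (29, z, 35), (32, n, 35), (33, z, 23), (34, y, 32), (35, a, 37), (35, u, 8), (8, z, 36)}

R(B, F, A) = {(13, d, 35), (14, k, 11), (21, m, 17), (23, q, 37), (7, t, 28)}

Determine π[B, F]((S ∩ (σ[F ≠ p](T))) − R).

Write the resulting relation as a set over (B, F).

σ[F ≠ p]: keep tuples satisfying F ≠ p → {(14, d, 33), (2, z, 15), (21, a, 31), (21, y, 28), (26, u, 25), (29, z, 35), (32, n, 35), (33, z, 23), (34, y, 32), (35, a, 37), (35, u, 8), (8, z, 36)}
Taking the intersection: {(14, d, 33), (21, a, 31), (21, y, 28), (32, n, 35), (35, a, 37), (35, u, 8)}
Taking the difference: {(14, d, 33), (21, a, 31), (21, y, 28), (32, n, 35), (35, a, 37), (35, u, 8)}
Keep only column(s) B, F: {(14, d), (21, a), (21, y), (32, n), (35, a), (35, u)}

{(14, d), (21, a), (21, y), (32, n), (35, a), (35, u)}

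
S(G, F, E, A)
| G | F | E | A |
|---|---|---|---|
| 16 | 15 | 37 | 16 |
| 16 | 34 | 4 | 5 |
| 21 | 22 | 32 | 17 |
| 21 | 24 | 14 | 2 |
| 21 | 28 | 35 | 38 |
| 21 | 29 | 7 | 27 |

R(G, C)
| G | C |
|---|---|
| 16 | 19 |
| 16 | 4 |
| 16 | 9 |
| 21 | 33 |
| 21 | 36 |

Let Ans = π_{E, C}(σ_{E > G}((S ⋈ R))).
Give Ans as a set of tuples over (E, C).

S ⋈ R (natural join on G): {(16, 15, 37, 16, 19), (16, 15, 37, 16, 4), (16, 15, 37, 16, 9), (16, 34, 4, 5, 19), (16, 34, 4, 5, 4), (16, 34, 4, 5, 9), (21, 22, 32, 17, 33), (21, 22, 32, 17, 36), (21, 24, 14, 2, 33), (21, 24, 14, 2, 36), (21, 28, 35, 38, 33), (21, 28, 35, 38, 36), (21, 29, 7, 27, 33), (21, 29, 7, 27, 36)}
Filtering on E > G leaves {(16, 15, 37, 16, 19), (16, 15, 37, 16, 4), (16, 15, 37, 16, 9), (21, 22, 32, 17, 33), (21, 22, 32, 17, 36), (21, 28, 35, 38, 33), (21, 28, 35, 38, 36)}.
Projecting to E, C: {(32, 33), (32, 36), (35, 33), (35, 36), (37, 19), (37, 4), (37, 9)}

{(32, 33), (32, 36), (35, 33), (35, 36), (37, 19), (37, 4), (37, 9)}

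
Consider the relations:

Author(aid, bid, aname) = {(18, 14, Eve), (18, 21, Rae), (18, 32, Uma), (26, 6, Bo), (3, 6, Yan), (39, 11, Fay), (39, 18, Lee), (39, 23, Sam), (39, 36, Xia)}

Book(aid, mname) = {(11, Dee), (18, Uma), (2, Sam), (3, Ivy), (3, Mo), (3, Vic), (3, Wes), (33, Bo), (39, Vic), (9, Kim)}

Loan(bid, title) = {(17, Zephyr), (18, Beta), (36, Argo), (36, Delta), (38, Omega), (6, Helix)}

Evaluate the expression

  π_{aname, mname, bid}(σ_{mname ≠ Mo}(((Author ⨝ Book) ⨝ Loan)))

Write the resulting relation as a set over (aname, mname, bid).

{(Lee, Vic, 18), (Xia, Vic, 36), (Yan, Ivy, 6), (Yan, Vic, 6), (Yan, Wes, 6)}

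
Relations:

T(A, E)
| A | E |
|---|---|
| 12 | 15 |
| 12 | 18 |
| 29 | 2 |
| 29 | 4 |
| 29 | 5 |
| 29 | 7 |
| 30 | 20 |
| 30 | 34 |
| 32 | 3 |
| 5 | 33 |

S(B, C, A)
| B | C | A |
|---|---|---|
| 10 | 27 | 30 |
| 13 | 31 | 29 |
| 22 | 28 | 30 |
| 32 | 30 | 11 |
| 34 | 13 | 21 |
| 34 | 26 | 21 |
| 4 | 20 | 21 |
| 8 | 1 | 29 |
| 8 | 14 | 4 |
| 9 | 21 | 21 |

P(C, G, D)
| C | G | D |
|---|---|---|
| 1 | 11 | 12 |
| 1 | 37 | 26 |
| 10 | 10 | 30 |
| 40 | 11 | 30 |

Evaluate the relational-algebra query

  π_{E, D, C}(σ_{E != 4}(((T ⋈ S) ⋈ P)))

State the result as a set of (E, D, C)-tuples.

Joining T and S on A yields {(29, 2, 13, 31), (29, 2, 8, 1), (29, 4, 13, 31), (29, 4, 8, 1), (29, 5, 13, 31), (29, 5, 8, 1), (29, 7, 13, 31), (29, 7, 8, 1), (30, 20, 10, 27), (30, 20, 22, 28), (30, 34, 10, 27), (30, 34, 22, 28)}.
Joining (T ⋈ S) and P on C yields {(29, 2, 8, 1, 11, 12), (29, 2, 8, 1, 37, 26), (29, 4, 8, 1, 11, 12), (29, 4, 8, 1, 37, 26), (29, 5, 8, 1, 11, 12), (29, 5, 8, 1, 37, 26), (29, 7, 8, 1, 11, 12), (29, 7, 8, 1, 37, 26)}.
Apply σ_{E != 4}; surviving tuples: {(29, 2, 8, 1, 11, 12), (29, 2, 8, 1, 37, 26), (29, 5, 8, 1, 11, 12), (29, 5, 8, 1, 37, 26), (29, 7, 8, 1, 11, 12), (29, 7, 8, 1, 37, 26)}
Projecting to E, D, C: {(2, 12, 1), (2, 26, 1), (5, 12, 1), (5, 26, 1), (7, 12, 1), (7, 26, 1)}

{(2, 12, 1), (2, 26, 1), (5, 12, 1), (5, 26, 1), (7, 12, 1), (7, 26, 1)}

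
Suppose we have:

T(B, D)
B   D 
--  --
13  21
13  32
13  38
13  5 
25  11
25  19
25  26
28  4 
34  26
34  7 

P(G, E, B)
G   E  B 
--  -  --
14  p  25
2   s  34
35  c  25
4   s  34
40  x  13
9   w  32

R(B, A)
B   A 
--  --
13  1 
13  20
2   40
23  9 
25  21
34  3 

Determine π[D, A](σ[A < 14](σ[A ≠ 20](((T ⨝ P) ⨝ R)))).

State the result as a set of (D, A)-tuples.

{(21, 1), (26, 3), (32, 1), (38, 1), (5, 1), (7, 3)}

Natural join on B: {(13, 21, 40, x), (13, 32, 40, x), (13, 38, 40, x), (13, 5, 40, x), (25, 11, 14, p), (25, 11, 35, c), (25, 19, 14, p), (25, 19, 35, c), (25, 26, 14, p), (25, 26, 35, c), (34, 26, 2, s), (34, 26, 4, s), (34, 7, 2, s), (34, 7, 4, s)}
Natural join on B: {(13, 21, 40, x, 1), (13, 21, 40, x, 20), (13, 32, 40, x, 1), (13, 32, 40, x, 20), (13, 38, 40, x, 1), (13, 38, 40, x, 20), (13, 5, 40, x, 1), (13, 5, 40, x, 20), (25, 11, 14, p, 21), (25, 11, 35, c, 21), (25, 19, 14, p, 21), (25, 19, 35, c, 21), (25, 26, 14, p, 21), (25, 26, 35, c, 21), (34, 26, 2, s, 3), (34, 26, 4, s, 3), (34, 7, 2, s, 3), (34, 7, 4, s, 3)}
Filtering on A ≠ 20 leaves {(13, 21, 40, x, 1), (13, 32, 40, x, 1), (13, 38, 40, x, 1), (13, 5, 40, x, 1), (25, 11, 14, p, 21), (25, 11, 35, c, 21), (25, 19, 14, p, 21), (25, 19, 35, c, 21), (25, 26, 14, p, 21), (25, 26, 35, c, 21), (34, 26, 2, s, 3), (34, 26, 4, s, 3), (34, 7, 2, s, 3), (34, 7, 4, s, 3)}.
Filtering on A < 14 leaves {(13, 21, 40, x, 1), (13, 32, 40, x, 1), (13, 38, 40, x, 1), (13, 5, 40, x, 1), (34, 26, 2, s, 3), (34, 26, 4, s, 3), (34, 7, 2, s, 3), (34, 7, 4, s, 3)}.
π[D, A]: project onto (D, A) (2 duplicate(s) eliminated) → {(21, 1), (26, 3), (32, 1), (38, 1), (5, 1), (7, 3)}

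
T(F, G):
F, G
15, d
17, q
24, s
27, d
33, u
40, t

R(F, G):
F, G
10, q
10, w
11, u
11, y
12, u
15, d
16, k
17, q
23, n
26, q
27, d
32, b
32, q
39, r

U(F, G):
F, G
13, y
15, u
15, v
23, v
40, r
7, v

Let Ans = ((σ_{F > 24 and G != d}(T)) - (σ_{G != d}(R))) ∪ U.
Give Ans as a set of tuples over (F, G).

{(13, y), (15, u), (15, v), (23, v), (33, u), (40, r), (40, t), (7, v)}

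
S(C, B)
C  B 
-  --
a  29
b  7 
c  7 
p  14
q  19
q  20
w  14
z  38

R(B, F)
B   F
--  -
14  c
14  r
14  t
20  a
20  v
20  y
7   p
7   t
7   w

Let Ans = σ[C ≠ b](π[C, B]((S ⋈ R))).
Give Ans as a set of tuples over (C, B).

{(c, 7), (p, 14), (q, 20), (w, 14)}

Joining S and R on B yields {(b, 7, p), (b, 7, t), (b, 7, w), (c, 7, p), (c, 7, t), (c, 7, w), (p, 14, c), (p, 14, r), (p, 14, t), (q, 20, a), (q, 20, v), (q, 20, y), (w, 14, c), (w, 14, r), (w, 14, t)}.
Projecting to C, B (10 duplicate(s) eliminated): {(b, 7), (c, 7), (p, 14), (q, 20), (w, 14)}
Filtering on C ≠ b leaves {(c, 7), (p, 14), (q, 20), (w, 14)}.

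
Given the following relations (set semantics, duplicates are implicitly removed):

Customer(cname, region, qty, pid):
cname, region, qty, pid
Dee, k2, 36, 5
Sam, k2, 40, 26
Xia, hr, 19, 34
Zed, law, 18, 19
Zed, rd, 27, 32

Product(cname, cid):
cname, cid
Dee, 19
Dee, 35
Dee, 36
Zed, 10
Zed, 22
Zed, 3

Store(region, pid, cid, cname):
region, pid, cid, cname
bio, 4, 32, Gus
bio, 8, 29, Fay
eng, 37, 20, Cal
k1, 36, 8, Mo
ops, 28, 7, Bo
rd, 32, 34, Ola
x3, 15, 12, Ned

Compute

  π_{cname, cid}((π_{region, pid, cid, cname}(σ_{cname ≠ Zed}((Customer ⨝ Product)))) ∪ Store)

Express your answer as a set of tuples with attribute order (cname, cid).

Customer ⋈ Product (natural join on cname): {(Dee, k2, 36, 5, 19), (Dee, k2, 36, 5, 35), (Dee, k2, 36, 5, 36), (Zed, law, 18, 19, 10), (Zed, law, 18, 19, 22), (Zed, law, 18, 19, 3), (Zed, rd, 27, 32, 10), (Zed, rd, 27, 32, 22), (Zed, rd, 27, 32, 3)}
σ[cname ≠ Zed]: keep tuples satisfying cname ≠ Zed → {(Dee, k2, 36, 5, 19), (Dee, k2, 36, 5, 35), (Dee, k2, 36, 5, 36)}
π[region, pid, cid, cname]: project onto (region, pid, cid, cname) → {(k2, 5, 19, Dee), (k2, 5, 35, Dee), (k2, 5, 36, Dee)}
Taking the union: {(bio, 4, 32, Gus), (bio, 8, 29, Fay), (eng, 37, 20, Cal), (k1, 36, 8, Mo), (k2, 5, 19, Dee), (k2, 5, 35, Dee), (k2, 5, 36, Dee), (ops, 28, 7, Bo), (rd, 32, 34, Ola), (x3, 15, 12, Ned)}
π[cname, cid]: project onto (cname, cid) → {(Bo, 7), (Cal, 20), (Dee, 19), (Dee, 35), (Dee, 36), (Fay, 29), (Gus, 32), (Mo, 8), (Ned, 12), (Ola, 34)}

{(Bo, 7), (Cal, 20), (Dee, 19), (Dee, 35), (Dee, 36), (Fay, 29), (Gus, 32), (Mo, 8), (Ned, 12), (Ola, 34)}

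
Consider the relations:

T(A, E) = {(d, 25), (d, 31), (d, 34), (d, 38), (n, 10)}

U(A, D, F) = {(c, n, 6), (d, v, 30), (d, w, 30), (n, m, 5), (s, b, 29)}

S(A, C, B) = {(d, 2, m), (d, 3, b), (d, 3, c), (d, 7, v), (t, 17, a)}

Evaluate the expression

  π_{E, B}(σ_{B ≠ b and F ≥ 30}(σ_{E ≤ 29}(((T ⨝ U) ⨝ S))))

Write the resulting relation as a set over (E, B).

{(25, c), (25, m), (25, v)}

T ⋈ U (natural join on A): {(d, 25, v, 30), (d, 25, w, 30), (d, 31, v, 30), (d, 31, w, 30), (d, 34, v, 30), (d, 34, w, 30), (d, 38, v, 30), (d, 38, w, 30), (n, 10, m, 5)}
(T ⨝ U) ⋈ S (natural join on A): {(d, 25, v, 30, 2, m), (d, 25, v, 30, 3, b), (d, 25, v, 30, 3, c), (d, 25, v, 30, 7, v), (d, 25, w, 30, 2, m), (d, 25, w, 30, 3, b), (d, 25, w, 30, 3, c), (d, 25, w, 30, 7, v), (d, 31, v, 30, 2, m), (d, 31, v, 30, 3, b), (d, 31, v, 30, 3, c), (d, 31, v, 30, 7, v), (d, 31, w, 30, 2, m), (d, 31, w, 30, 3, b), (d, 31, w, 30, 3, c), (d, 31, w, 30, 7, v), (d, 34, v, 30, 2, m), (d, 34, v, 30, 3, b), (d, 34, v, 30, 3, c), (d, 34, v, 30, 7, v), (d, 34, w, 30, 2, m), (d, 34, w, 30, 3, b), (d, 34, w, 30, 3, c), (d, 34, w, 30, 7, v), (d, 38, v, 30, 2, m), (d, 38, v, 30, 3, b), (d, 38, v, 30, 3, c), (d, 38, v, 30, 7, v), (d, 38, w, 30, 2, m), (d, 38, w, 30, 3, b), (d, 38, w, 30, 3, c), (d, 38, w, 30, 7, v)}
Apply σ_{E ≤ 29}; surviving tuples: {(d, 25, v, 30, 2, m), (d, 25, v, 30, 3, b), (d, 25, v, 30, 3, c), (d, 25, v, 30, 7, v), (d, 25, w, 30, 2, m), (d, 25, w, 30, 3, b), (d, 25, w, 30, 3, c), (d, 25, w, 30, 7, v)}
Apply σ_{B ≠ b and F ≥ 30}; surviving tuples: {(d, 25, v, 30, 2, m), (d, 25, v, 30, 3, c), (d, 25, v, 30, 7, v), (d, 25, w, 30, 2, m), (d, 25, w, 30, 3, c), (d, 25, w, 30, 7, v)}
Keep only column(s) E, B (3 duplicate(s) eliminated): {(25, c), (25, m), (25, v)}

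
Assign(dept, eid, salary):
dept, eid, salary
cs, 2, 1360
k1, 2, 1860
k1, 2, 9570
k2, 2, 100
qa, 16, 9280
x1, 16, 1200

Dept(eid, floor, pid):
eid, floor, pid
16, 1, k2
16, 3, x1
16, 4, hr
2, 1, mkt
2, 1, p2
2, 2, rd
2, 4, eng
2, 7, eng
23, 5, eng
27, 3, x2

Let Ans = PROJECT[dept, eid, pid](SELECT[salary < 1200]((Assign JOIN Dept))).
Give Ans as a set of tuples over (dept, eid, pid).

{(k2, 2, eng), (k2, 2, mkt), (k2, 2, p2), (k2, 2, rd)}

Assign ⋈ Dept (natural join on eid): {(cs, 2, 1360, 1, mkt), (cs, 2, 1360, 1, p2), (cs, 2, 1360, 2, rd), (cs, 2, 1360, 4, eng), (cs, 2, 1360, 7, eng), (k1, 2, 1860, 1, mkt), (k1, 2, 1860, 1, p2), (k1, 2, 1860, 2, rd), (k1, 2, 1860, 4, eng), (k1, 2, 1860, 7, eng), (k1, 2, 9570, 1, mkt), (k1, 2, 9570, 1, p2), (k1, 2, 9570, 2, rd), (k1, 2, 9570, 4, eng), (k1, 2, 9570, 7, eng), (k2, 2, 100, 1, mkt), (k2, 2, 100, 1, p2), (k2, 2, 100, 2, rd), (k2, 2, 100, 4, eng), (k2, 2, 100, 7, eng), (qa, 16, 9280, 1, k2), (qa, 16, 9280, 3, x1), (qa, 16, 9280, 4, hr), (x1, 16, 1200, 1, k2), (x1, 16, 1200, 3, x1), (x1, 16, 1200, 4, hr)}
σ[salary < 1200]: keep tuples satisfying salary < 1200 → {(k2, 2, 100, 1, mkt), (k2, 2, 100, 1, p2), (k2, 2, 100, 2, rd), (k2, 2, 100, 4, eng), (k2, 2, 100, 7, eng)}
π[dept, eid, pid]: project onto (dept, eid, pid) (1 duplicate(s) eliminated) → {(k2, 2, eng), (k2, 2, mkt), (k2, 2, p2), (k2, 2, rd)}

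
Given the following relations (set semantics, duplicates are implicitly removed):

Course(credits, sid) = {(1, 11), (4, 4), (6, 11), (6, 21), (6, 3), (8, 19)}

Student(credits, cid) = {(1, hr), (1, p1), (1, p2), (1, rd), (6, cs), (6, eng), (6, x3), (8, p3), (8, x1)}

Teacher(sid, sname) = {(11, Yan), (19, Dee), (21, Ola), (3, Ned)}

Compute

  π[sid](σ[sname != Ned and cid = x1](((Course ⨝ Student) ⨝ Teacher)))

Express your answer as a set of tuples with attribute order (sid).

Course ⋈ Student (natural join on credits): {(1, 11, hr), (1, 11, p1), (1, 11, p2), (1, 11, rd), (6, 11, cs), (6, 11, eng), (6, 11, x3), (6, 21, cs), (6, 21, eng), (6, 21, x3), (6, 3, cs), (6, 3, eng), (6, 3, x3), (8, 19, p3), (8, 19, x1)}
(Course ⨝ Student) ⋈ Teacher (natural join on sid): {(1, 11, hr, Yan), (1, 11, p1, Yan), (1, 11, p2, Yan), (1, 11, rd, Yan), (6, 11, cs, Yan), (6, 11, eng, Yan), (6, 11, x3, Yan), (6, 21, cs, Ola), (6, 21, eng, Ola), (6, 21, x3, Ola), (6, 3, cs, Ned), (6, 3, eng, Ned), (6, 3, x3, Ned), (8, 19, p3, Dee), (8, 19, x1, Dee)}
Filtering on sname != Ned and cid = x1 leaves {(8, 19, x1, Dee)}.
π_{sid} gives {19}.

{19}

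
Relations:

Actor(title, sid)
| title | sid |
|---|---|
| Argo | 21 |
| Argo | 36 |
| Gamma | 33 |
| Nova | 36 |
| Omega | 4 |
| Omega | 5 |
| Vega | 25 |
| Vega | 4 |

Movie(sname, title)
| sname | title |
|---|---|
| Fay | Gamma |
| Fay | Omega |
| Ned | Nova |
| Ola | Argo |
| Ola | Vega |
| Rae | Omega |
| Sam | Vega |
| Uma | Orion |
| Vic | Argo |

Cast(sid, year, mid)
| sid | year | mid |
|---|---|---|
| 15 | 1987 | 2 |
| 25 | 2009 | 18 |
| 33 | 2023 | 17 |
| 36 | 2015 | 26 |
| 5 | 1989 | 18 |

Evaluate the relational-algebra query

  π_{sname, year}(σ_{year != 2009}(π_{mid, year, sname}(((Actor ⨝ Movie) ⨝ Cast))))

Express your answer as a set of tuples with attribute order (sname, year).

{(Fay, 1989), (Fay, 2023), (Ned, 2015), (Ola, 2015), (Rae, 1989), (Vic, 2015)}

Actor ⋈ Movie (natural join on title): {(Argo, 21, Ola), (Argo, 21, Vic), (Argo, 36, Ola), (Argo, 36, Vic), (Gamma, 33, Fay), (Nova, 36, Ned), (Omega, 4, Fay), (Omega, 4, Rae), (Omega, 5, Fay), (Omega, 5, Rae), (Vega, 25, Ola), (Vega, 25, Sam), (Vega, 4, Ola), (Vega, 4, Sam)}
(Actor ⨝ Movie) ⋈ Cast (natural join on sid): {(Argo, 36, Ola, 2015, 26), (Argo, 36, Vic, 2015, 26), (Gamma, 33, Fay, 2023, 17), (Nova, 36, Ned, 2015, 26), (Omega, 5, Fay, 1989, 18), (Omega, 5, Rae, 1989, 18), (Vega, 25, Ola, 2009, 18), (Vega, 25, Sam, 2009, 18)}
Keep only column(s) mid, year, sname: {(17, 2023, Fay), (18, 1989, Fay), (18, 1989, Rae), (18, 2009, Ola), (18, 2009, Sam), (26, 2015, Ned), (26, 2015, Ola), (26, 2015, Vic)}
Apply σ_{year != 2009}; surviving tuples: {(17, 2023, Fay), (18, 1989, Fay), (18, 1989, Rae), (26, 2015, Ned), (26, 2015, Ola), (26, 2015, Vic)}
Keep only column(s) sname, year: {(Fay, 1989), (Fay, 2023), (Ned, 2015), (Ola, 2015), (Rae, 1989), (Vic, 2015)}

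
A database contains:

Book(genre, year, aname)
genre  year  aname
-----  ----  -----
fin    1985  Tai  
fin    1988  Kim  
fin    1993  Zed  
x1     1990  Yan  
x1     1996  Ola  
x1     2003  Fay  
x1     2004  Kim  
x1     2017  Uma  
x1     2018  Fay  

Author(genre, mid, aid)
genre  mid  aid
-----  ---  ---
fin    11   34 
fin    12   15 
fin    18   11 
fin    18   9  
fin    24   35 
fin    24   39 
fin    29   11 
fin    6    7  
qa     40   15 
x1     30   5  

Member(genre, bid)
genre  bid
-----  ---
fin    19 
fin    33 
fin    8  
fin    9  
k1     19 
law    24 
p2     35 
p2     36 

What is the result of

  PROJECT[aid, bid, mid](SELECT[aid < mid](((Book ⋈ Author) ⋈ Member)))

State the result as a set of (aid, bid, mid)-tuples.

{(11, 19, 18), (11, 19, 29), (11, 33, 18), (11, 33, 29), (11, 8, 18), (11, 8, 29), (11, 9, 18), (11, 9, 29), (9, 19, 18), (9, 33, 18), (9, 8, 18), (9, 9, 18)}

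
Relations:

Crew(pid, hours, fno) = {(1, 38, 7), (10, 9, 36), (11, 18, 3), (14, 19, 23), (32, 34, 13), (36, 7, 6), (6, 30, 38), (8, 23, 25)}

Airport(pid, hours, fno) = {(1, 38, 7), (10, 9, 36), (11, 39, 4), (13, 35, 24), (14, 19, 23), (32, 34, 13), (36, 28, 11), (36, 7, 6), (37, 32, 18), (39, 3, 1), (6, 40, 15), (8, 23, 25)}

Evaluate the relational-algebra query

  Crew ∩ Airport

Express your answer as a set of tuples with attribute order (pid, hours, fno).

{(1, 38, 7), (10, 9, 36), (14, 19, 23), (32, 34, 13), (36, 7, 6), (8, 23, 25)}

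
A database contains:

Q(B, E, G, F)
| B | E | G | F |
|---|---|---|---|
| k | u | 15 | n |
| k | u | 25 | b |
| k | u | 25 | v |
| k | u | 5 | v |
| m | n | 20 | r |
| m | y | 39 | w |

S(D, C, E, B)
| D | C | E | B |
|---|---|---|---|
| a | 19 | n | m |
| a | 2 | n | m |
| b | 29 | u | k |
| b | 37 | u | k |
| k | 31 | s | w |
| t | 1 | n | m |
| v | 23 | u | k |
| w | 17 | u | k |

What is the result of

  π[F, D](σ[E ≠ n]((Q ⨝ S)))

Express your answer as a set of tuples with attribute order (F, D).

Q ⋈ S (natural join on B, E): {(k, u, 15, n, b, 29), (k, u, 15, n, b, 37), (k, u, 15, n, v, 23), (k, u, 15, n, w, 17), (k, u, 25, b, b, 29), (k, u, 25, b, b, 37), (k, u, 25, b, v, 23), (k, u, 25, b, w, 17), (k, u, 25, v, b, 29), (k, u, 25, v, b, 37), (k, u, 25, v, v, 23), (k, u, 25, v, w, 17), (k, u, 5, v, b, 29), (k, u, 5, v, b, 37), (k, u, 5, v, v, 23), (k, u, 5, v, w, 17), (m, n, 20, r, a, 19), (m, n, 20, r, a, 2), (m, n, 20, r, t, 1)}
σ[E ≠ n]: keep tuples satisfying E ≠ n → {(k, u, 15, n, b, 29), (k, u, 15, n, b, 37), (k, u, 15, n, v, 23), (k, u, 15, n, w, 17), (k, u, 25, b, b, 29), (k, u, 25, b, b, 37), (k, u, 25, b, v, 23), (k, u, 25, b, w, 17), (k, u, 25, v, b, 29), (k, u, 25, v, b, 37), (k, u, 25, v, v, 23), (k, u, 25, v, w, 17), (k, u, 5, v, b, 29), (k, u, 5, v, b, 37), (k, u, 5, v, v, 23), (k, u, 5, v, w, 17)}
Projecting to F, D (7 duplicate(s) eliminated): {(b, b), (b, v), (b, w), (n, b), (n, v), (n, w), (v, b), (v, v), (v, w)}

{(b, b), (b, v), (b, w), (n, b), (n, v), (n, w), (v, b), (v, v), (v, w)}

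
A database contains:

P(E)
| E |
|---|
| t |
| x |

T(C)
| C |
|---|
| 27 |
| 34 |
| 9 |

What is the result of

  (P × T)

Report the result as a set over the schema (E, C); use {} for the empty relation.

{(t, 27), (t, 34), (t, 9), (x, 27), (x, 34), (x, 9)}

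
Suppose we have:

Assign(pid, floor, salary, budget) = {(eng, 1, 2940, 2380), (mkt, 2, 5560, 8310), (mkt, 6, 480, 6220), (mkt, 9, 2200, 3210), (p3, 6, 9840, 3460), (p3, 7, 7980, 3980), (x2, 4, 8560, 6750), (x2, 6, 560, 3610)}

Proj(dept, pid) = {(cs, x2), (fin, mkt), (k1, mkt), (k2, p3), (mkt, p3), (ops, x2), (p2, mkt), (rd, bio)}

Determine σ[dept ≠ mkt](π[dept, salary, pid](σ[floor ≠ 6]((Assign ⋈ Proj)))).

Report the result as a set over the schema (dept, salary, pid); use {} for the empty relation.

Natural join on pid: {(mkt, 2, 5560, 8310, fin), (mkt, 2, 5560, 8310, k1), (mkt, 2, 5560, 8310, p2), (mkt, 6, 480, 6220, fin), (mkt, 6, 480, 6220, k1), (mkt, 6, 480, 6220, p2), (mkt, 9, 2200, 3210, fin), (mkt, 9, 2200, 3210, k1), (mkt, 9, 2200, 3210, p2), (p3, 6, 9840, 3460, k2), (p3, 6, 9840, 3460, mkt), (p3, 7, 7980, 3980, k2), (p3, 7, 7980, 3980, mkt), (x2, 4, 8560, 6750, cs), (x2, 4, 8560, 6750, ops), (x2, 6, 560, 3610, cs), (x2, 6, 560, 3610, ops)}
Filtering on floor ≠ 6 leaves {(mkt, 2, 5560, 8310, fin), (mkt, 2, 5560, 8310, k1), (mkt, 2, 5560, 8310, p2), (mkt, 9, 2200, 3210, fin), (mkt, 9, 2200, 3210, k1), (mkt, 9, 2200, 3210, p2), (p3, 7, 7980, 3980, k2), (p3, 7, 7980, 3980, mkt), (x2, 4, 8560, 6750, cs), (x2, 4, 8560, 6750, ops)}.
π_{dept, salary, pid} gives {(cs, 8560, x2), (fin, 2200, mkt), (fin, 5560, mkt), (k1, 2200, mkt), (k1, 5560, mkt), (k2, 7980, p3), (mkt, 7980, p3), (ops, 8560, x2), (p2, 2200, mkt), (p2, 5560, mkt)}.
Filtering on dept ≠ mkt leaves {(cs, 8560, x2), (fin, 2200, mkt), (fin, 5560, mkt), (k1, 2200, mkt), (k1, 5560, mkt), (k2, 7980, p3), (ops, 8560, x2), (p2, 2200, mkt), (p2, 5560, mkt)}.

{(cs, 8560, x2), (fin, 2200, mkt), (fin, 5560, mkt), (k1, 2200, mkt), (k1, 5560, mkt), (k2, 7980, p3), (ops, 8560, x2), (p2, 2200, mkt), (p2, 5560, mkt)}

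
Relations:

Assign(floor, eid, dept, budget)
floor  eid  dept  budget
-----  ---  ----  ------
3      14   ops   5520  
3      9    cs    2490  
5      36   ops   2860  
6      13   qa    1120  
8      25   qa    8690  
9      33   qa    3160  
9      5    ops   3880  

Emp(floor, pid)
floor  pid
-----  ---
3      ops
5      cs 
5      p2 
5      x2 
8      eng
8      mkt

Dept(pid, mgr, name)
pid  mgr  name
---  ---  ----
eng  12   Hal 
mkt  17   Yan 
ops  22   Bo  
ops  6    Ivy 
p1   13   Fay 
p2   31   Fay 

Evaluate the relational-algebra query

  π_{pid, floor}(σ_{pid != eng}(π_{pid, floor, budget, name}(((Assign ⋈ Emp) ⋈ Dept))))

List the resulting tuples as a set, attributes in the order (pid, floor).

{(mkt, 8), (ops, 3), (p2, 5)}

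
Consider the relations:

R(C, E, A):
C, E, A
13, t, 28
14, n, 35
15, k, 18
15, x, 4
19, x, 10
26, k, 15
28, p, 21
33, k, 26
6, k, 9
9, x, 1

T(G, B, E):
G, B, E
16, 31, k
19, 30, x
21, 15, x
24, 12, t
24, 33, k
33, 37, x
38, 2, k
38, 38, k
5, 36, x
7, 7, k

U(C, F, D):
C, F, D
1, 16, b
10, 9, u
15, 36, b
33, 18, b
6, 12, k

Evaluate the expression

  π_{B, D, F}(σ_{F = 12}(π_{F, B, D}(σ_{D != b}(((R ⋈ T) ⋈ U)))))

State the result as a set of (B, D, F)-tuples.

R ⋈ T (natural join on E): {(13, t, 28, 24, 12), (15, k, 18, 16, 31), (15, k, 18, 24, 33), (15, k, 18, 38, 2), (15, k, 18, 38, 38), (15, k, 18, 7, 7), (15, x, 4, 19, 30), (15, x, 4, 21, 15), (15, x, 4, 33, 37), (15, x, 4, 5, 36), (19, x, 10, 19, 30), (19, x, 10, 21, 15), (19, x, 10, 33, 37), (19, x, 10, 5, 36), (26, k, 15, 16, 31), (26, k, 15, 24, 33), (26, k, 15, 38, 2), (26, k, 15, 38, 38), (26, k, 15, 7, 7), (33, k, 26, 16, 31), (33, k, 26, 24, 33), (33, k, 26, 38, 2), (33, k, 26, 38, 38), (33, k, 26, 7, 7), (6, k, 9, 16, 31), (6, k, 9, 24, 33), (6, k, 9, 38, 2), (6, k, 9, 38, 38), (6, k, 9, 7, 7), (9, x, 1, 19, 30), (9, x, 1, 21, 15), (9, x, 1, 33, 37), (9, x, 1, 5, 36)}
(R ⋈ T) ⋈ U (natural join on C): {(15, k, 18, 16, 31, 36, b), (15, k, 18, 24, 33, 36, b), (15, k, 18, 38, 2, 36, b), (15, k, 18, 38, 38, 36, b), (15, k, 18, 7, 7, 36, b), (15, x, 4, 19, 30, 36, b), (15, x, 4, 21, 15, 36, b), (15, x, 4, 33, 37, 36, b), (15, x, 4, 5, 36, 36, b), (33, k, 26, 16, 31, 18, b), (33, k, 26, 24, 33, 18, b), (33, k, 26, 38, 2, 18, b), (33, k, 26, 38, 38, 18, b), (33, k, 26, 7, 7, 18, b), (6, k, 9, 16, 31, 12, k), (6, k, 9, 24, 33, 12, k), (6, k, 9, 38, 2, 12, k), (6, k, 9, 38, 38, 12, k), (6, k, 9, 7, 7, 12, k)}
Apply σ_{D != b}; surviving tuples: {(6, k, 9, 16, 31, 12, k), (6, k, 9, 24, 33, 12, k), (6, k, 9, 38, 2, 12, k), (6, k, 9, 38, 38, 12, k), (6, k, 9, 7, 7, 12, k)}
π[F, B, D]: project onto (F, B, D) → {(12, 2, k), (12, 31, k), (12, 33, k), (12, 38, k), (12, 7, k)}
Apply σ_{F = 12}; surviving tuples: {(12, 2, k), (12, 31, k), (12, 33, k), (12, 38, k), (12, 7, k)}
π[B, D, F]: project onto (B, D, F) → {(2, k, 12), (31, k, 12), (33, k, 12), (38, k, 12), (7, k, 12)}

{(2, k, 12), (31, k, 12), (33, k, 12), (38, k, 12), (7, k, 12)}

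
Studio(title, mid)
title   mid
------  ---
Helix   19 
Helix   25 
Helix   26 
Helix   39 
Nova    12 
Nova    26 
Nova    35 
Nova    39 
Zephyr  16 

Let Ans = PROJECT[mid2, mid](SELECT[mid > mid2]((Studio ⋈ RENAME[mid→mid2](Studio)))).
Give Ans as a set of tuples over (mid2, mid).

{(12, 26), (12, 35), (12, 39), (19, 25), (19, 26), (19, 39), (25, 26), (25, 39), (26, 35), (26, 39), (35, 39)}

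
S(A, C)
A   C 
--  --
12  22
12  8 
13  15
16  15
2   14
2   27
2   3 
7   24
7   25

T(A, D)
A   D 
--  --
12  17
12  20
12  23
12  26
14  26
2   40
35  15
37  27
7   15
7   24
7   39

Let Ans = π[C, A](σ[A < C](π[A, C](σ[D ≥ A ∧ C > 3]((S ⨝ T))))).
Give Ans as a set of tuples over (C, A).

{(14, 2), (22, 12), (24, 7), (25, 7), (27, 2)}

Natural join on A: {(12, 22, 17), (12, 22, 20), (12, 22, 23), (12, 22, 26), (12, 8, 17), (12, 8, 20), (12, 8, 23), (12, 8, 26), (2, 14, 40), (2, 27, 40), (2, 3, 40), (7, 24, 15), (7, 24, 24), (7, 24, 39), (7, 25, 15), (7, 25, 24), (7, 25, 39)}
Apply σ_{D ≥ A ∧ C > 3}; surviving tuples: {(12, 22, 17), (12, 22, 20), (12, 22, 23), (12, 22, 26), (12, 8, 17), (12, 8, 20), (12, 8, 23), (12, 8, 26), (2, 14, 40), (2, 27, 40), (7, 24, 15), (7, 24, 24), (7, 24, 39), (7, 25, 15), (7, 25, 24), (7, 25, 39)}
π_{A, C} gives {(12, 22), (12, 8), (2, 14), (2, 27), (7, 24), (7, 25)} (10 duplicate(s) eliminated).
Apply σ_{A < C}; surviving tuples: {(12, 22), (2, 14), (2, 27), (7, 24), (7, 25)}
π_{C, A} gives {(14, 2), (22, 12), (24, 7), (25, 7), (27, 2)}.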